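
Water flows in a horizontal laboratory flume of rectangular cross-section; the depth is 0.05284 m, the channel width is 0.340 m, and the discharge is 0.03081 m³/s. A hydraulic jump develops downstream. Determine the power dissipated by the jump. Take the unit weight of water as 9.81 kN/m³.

P = 0.009508 kW

q = Q/b = 0.03081/0.340 = 0.09062 m²/s; V₁ = q/y₁ = 1.715 m/s. Fr₁ = V₁/√(g·y₁) = 2.382.
Sequent-depth ratio: y₂/y₁ = ½[√(1 + 8Fr₁²) − 1] = ½[√46.390 − 1] = 2.906.
y₂ = 2.906 × 0.05284 = 0.1535 m.
V₂ = q/y₂ = 0.09062/0.1535 = 0.5902 m/s. E₁ = y₁ + V₁²/2g = 0.2027 m; E₂ = y₂ + V₂²/2g = 0.1713 m. ΔE = E₁ − E₂ = 0.03146 m.
P = γ·Q·ΔE = 9.81 × 0.03081 × 0.03146 = 0.009508 kW.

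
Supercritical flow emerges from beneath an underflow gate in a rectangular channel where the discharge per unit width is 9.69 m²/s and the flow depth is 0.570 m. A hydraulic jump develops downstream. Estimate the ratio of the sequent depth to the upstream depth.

V₁ = q/y₁ = 9.69/0.570 = 17.0 m/s. Fr₁ = V₁/√(g·y₁) = 17.0/√(9.81×0.570) = 7.19.
By Bélanger, y₂/y₁ = ½[√(1 + 8Fr₁²) − 1] = ½[√414.5 − 1] = 9.68.

y₂/y₁ = 9.68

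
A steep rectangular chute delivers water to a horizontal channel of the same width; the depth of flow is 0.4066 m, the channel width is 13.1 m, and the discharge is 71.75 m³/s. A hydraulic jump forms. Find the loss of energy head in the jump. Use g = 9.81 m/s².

ΔE = 5.862 m

q = Q/b = 71.75/13.1 = 5.477 m²/s; V₁ = q/y₁ = 13.47 m/s. Fr₁ = V₁/√(g·y₁) = 6.745.
Sequent-depth ratio: y₂/y₁ = ½[√(1 + 8Fr₁²) − 1] = ½[√364.93 − 1] = 9.052.
y₂ = 9.052 × 0.4066 = 3.680 m.
Head loss: ΔE = (y₂ − y₁)³/(4y₁y₂) = (3.680 − 0.4066)³/(4×0.4066×3.680) = 35.09/5.986 = 5.862 m.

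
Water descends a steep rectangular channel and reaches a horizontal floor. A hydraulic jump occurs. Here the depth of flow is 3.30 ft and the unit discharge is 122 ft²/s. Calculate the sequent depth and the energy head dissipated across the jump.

V₁ = q/y₁ = 122/3.30 = 37.0 ft/s. Fr₁ = V₁/√(g·y₁) = 37.0/√(32.2×3.30) = 3.59.
Bélanger equation: y₂/y₁ = ½[√(1 + 8Fr₁²) − 1] = ½[√103.9 − 1] = 4.60.
y₂ = 4.60 × 3.30 = 15.2 ft.
Head loss: ΔE = (y₂ − y₁)³/(4y₁y₂) = (15.2 − 3.30)³/(4×3.30×15.2) = 1672/200 = 8.35 ft.

y₂ = 15.2 ft; ΔE = 8.35 ft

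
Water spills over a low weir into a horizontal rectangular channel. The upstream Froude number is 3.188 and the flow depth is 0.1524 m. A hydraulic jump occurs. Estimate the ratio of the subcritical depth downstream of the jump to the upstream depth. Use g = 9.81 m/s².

Fr₁ = 3.188 (given).
Bélanger equation: y₂/y₁ = ½[√(1 + 8Fr₁²) − 1] = ½[√82.307 − 1] = 4.036.

y₂/y₁ = 4.036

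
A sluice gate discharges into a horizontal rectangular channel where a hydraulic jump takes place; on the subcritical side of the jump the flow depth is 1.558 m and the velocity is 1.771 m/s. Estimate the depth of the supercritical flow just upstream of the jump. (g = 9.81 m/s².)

Fr₂ = V₂/√(g·y₂) = 1.771/√(9.81×1.558) = 0.4530.
Since the conjugate-depth ratio holds either way, y₁/y₂ = ½[√(1 + 8Fr₂²) − 1] = ½[√2.6417 − 1] = 0.3127.
y₁ = 0.3127 × 1.558 = 0.4871 m.

y₁ = 0.4871 m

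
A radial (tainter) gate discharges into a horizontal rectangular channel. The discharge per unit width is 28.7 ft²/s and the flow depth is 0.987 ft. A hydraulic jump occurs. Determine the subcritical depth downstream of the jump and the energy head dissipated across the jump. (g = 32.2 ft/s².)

V₁ = q/y₁ = 28.7/0.987 = 29.1 ft/s. Fr₁ = V₁/√(g·y₁) = 29.1/√(32.2×0.987) = 5.16.
Conjugate-depth relation: y₂/y₁ = ½[√(1 + 8Fr₁²) − 1] = ½[√213.8 − 1] = 6.81.
y₂ = 6.81 × 0.987 = 6.72 ft.
Head loss: ΔE = (y₂ − y₁)³/(4y₁y₂) = (6.72 − 0.987)³/(4×0.987×6.72) = 189/26.5 = 7.11 ft.

y₂ = 6.72 ft; ΔE = 7.11 ft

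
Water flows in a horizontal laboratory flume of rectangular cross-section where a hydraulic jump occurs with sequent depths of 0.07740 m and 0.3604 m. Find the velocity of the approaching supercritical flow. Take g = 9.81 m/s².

V₁ = 3.162 m/s

For a rectangular channel the momentum equation gives q² = ½·g·y₁·y₂·(y₁ + y₂) = ½×9.81×0.07740×0.3604×0.4378 = 0.05990.
q = √0.05990 = 0.2447 m²/s.
V₁ = q/y₁ = 0.2447/0.07740 = 3.162 m/s.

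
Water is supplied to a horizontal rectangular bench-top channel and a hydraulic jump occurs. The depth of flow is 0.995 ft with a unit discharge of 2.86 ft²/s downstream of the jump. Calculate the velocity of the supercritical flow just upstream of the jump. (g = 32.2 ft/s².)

V₁ = 7.66 ft/s

V₂ = q/y₂ = 2.86/0.995 = 2.87 ft/s; Fr₂ = V₂/√(g·y₂) = 0.508.
Applying the sequent-depth relation in reverse, y₁/y₂ = ½[√(1 + 8Fr₂²) − 1] = ½[√3.063 − 1] = 0.375.
y₁ = 0.375 × 0.995 = 0.373 ft.
V₁ = q/y₁ = 2.86/0.373 = 7.66 ft/s.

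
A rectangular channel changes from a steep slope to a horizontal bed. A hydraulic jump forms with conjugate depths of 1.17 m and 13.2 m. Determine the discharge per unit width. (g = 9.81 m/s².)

For a rectangular channel the momentum equation gives q² = ½·g·y₁·y₂·(y₁ + y₂) = ½×9.81×1.17×13.2×14.4 = 1089.
q = √1089 = 33.0 m²/s.

q = 33.0 m²/s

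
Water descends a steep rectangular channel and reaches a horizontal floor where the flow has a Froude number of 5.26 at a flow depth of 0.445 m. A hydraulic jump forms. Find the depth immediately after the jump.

y₂ = 3.10 m

Fr₁ = 5.26 (given).
Sequent-depth ratio: y₂/y₁ = ½[√(1 + 8Fr₁²) − 1] = ½[√222.3 − 1] = 6.96.
y₂ = 6.96 × 0.445 = 3.10 m.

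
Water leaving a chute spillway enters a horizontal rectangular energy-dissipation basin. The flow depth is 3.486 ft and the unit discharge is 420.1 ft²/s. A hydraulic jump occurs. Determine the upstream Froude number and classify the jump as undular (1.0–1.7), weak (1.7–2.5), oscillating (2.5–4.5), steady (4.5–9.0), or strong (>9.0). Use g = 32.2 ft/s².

V₁ = q/y₁ = 420.1/3.486 = 120.5 ft/s. Fr₁ = V₁/√(g·y₁) = 120.5/√(32.2×3.486) = 11.37.
Fr₁ = 11.37 lies in the strong range.

Fr₁ = 11.37; strong jump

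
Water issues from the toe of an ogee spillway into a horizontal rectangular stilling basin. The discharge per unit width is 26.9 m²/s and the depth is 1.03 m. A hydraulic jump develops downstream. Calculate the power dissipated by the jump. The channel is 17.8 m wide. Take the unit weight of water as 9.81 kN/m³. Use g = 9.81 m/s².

P = 112966 kW

V₁ = q/y₁ = 26.9/1.03 = 26.1 m/s. Fr₁ = V₁/√(g·y₁) = 26.1/√(9.81×1.03) = 8.22.
Bélanger equation: y₂/y₁ = ½[√(1 + 8Fr₁²) − 1] = ½[√541.0 − 1] = 11.1.
y₂ = 11.1 × 1.03 = 11.5 m.
Head loss: ΔE = (y₂ − y₁)³/(4y₁y₂) = (11.5 − 1.03)³/(4×1.03×11.5) = 1136/47.2 = 24.0 m.
Q = q·b = 26.9 × 17.8 = 479 m³/s. P = γ·Q·ΔE = 9.81 × 479 × 24.0 = 112966 kW.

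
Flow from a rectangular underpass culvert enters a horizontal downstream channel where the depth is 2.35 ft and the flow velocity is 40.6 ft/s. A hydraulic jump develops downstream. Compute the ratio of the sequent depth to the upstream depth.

Fr₁ = V₁/√(g·y₁) = 40.6/√(32.2×2.35) = 4.67.
By Bélanger, y₂/y₁ = ½[√(1 + 8Fr₁²) − 1] = ½[√175.3 − 1] = 6.12.

y₂/y₁ = 6.12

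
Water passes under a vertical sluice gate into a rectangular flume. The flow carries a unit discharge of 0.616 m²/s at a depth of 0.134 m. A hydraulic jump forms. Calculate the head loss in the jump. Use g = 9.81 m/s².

V₁ = q/y₁ = 0.616/0.134 = 4.60 m/s. Fr₁ = V₁/√(g·y₁) = 4.60/√(9.81×0.134) = 4.01.
From the momentum equation for a rectangular channel, y₂/y₁ = ½[√(1 + 8Fr₁²) − 1] = ½[√129.6 − 1] = 5.19.
y₂ = 5.19 × 0.134 = 0.696 m.
Head loss: ΔE = (y₂ − y₁)³/(4y₁y₂) = (0.696 − 0.134)³/(4×0.134×0.696) = 0.177/0.373 = 0.475 m.

ΔE = 0.475 m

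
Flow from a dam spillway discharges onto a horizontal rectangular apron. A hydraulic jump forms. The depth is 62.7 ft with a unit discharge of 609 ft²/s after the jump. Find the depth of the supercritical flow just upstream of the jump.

V₂ = q/y₂ = 609/62.7 = 9.71 ft/s; Fr₂ = V₂/√(g·y₂) = 0.216.
Since the conjugate-depth ratio holds either way, y₁/y₂ = ½[√(1 + 8Fr₂²) − 1] = ½[√1.374 − 1] = 0.0861.
y₁ = 0.0861 × 62.7 = 5.40 ft.

y₁ = 5.40 ft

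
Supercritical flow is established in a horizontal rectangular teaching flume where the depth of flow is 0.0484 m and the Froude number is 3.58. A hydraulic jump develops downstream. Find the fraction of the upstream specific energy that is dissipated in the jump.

ΔE/E₁ = 0.340 (34.0%)

Fr₁ = 3.58 (given).
Sequent-depth ratio: y₂/y₁ = ½[√(1 + 8Fr₁²) − 1] = ½[√103.5 − 1] = 4.59.
y₂ = 4.59 × 0.0484 = 0.222 m.
E₁ = y₁(1 + Fr₁²/2) = 0.0484×(1 + 3.58²/2) = 0.359 m. ΔE = (y₂ − y₁)³/(4y₁y₂) = 0.122 m. ΔE/E₁ = 0.122/0.359 = 0.340.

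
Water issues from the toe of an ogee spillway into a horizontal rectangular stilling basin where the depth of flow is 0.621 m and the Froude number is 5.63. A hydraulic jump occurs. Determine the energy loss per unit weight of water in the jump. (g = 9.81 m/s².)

ΔE = 5.64 m

Fr₁ = 5.63 (given).
By Bélanger, y₂/y₁ = ½[√(1 + 8Fr₁²) − 1] = ½[√254.6 − 1] = 7.48.
y₂ = 7.48 × 0.621 = 4.64 m.
Head loss: ΔE = (y₂ − y₁)³/(4y₁y₂) = (4.64 − 0.621)³/(4×0.621×4.64) = 65.1/11.5 = 5.64 m.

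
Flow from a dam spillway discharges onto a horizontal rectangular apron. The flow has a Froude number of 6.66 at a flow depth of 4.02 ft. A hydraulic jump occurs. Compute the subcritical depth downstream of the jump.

y₂ = 35.9 ft

Fr₁ = 6.66 (given).
Sequent-depth ratio: y₂/y₁ = ½[√(1 + 8Fr₁²) − 1] = ½[√355.8 − 1] = 8.93.
y₂ = 8.93 × 4.02 = 35.9 ft.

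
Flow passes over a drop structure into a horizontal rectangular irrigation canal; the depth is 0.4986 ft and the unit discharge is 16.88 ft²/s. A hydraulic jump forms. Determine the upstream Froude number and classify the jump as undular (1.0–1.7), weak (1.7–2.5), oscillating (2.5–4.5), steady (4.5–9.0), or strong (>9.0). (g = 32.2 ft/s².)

V₁ = q/y₁ = 16.88/0.4986 = 33.85 ft/s. Fr₁ = V₁/√(g·y₁) = 33.85/√(32.2×0.4986) = 8.449.
Fr₁ = 8.449 lies in the steady range.

Fr₁ = 8.449; steady jump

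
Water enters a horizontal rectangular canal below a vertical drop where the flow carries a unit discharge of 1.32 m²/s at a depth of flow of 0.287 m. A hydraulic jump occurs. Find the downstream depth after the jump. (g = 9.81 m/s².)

y₂ = 0.978 m

V₁ = q/y₁ = 1.32/0.287 = 4.60 m/s. Fr₁ = V₁/√(g·y₁) = 4.60/√(9.81×0.287) = 2.74.
From the momentum equation for a rectangular channel, y₂/y₁ = ½[√(1 + 8Fr₁²) − 1] = ½[√61.11 − 1] = 3.41.
y₂ = 3.41 × 0.287 = 0.978 m.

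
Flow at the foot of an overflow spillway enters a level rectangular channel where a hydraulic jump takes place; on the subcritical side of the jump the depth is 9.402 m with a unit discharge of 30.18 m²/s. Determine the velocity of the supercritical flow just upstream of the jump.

V₂ = q/y₂ = 30.18/9.402 = 3.210 m/s; Fr₂ = V₂/√(g·y₂) = 0.3342.
From the momentum equation (using Fr₂), y₁/y₂ = ½[√(1 + 8Fr₂²) − 1] = ½[√1.8937 − 1] = 0.1881.
y₁ = 0.1881 × 9.402 = 1.768 m.
V₁ = q/y₁ = 30.18/1.768 = 17.07 m/s.

V₁ = 17.07 m/s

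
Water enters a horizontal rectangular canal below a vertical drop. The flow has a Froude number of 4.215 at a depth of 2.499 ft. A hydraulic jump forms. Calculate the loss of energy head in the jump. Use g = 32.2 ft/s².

Fr₁ = 4.215 (given).
From the momentum equation for a rectangular channel, y₂/y₁ = ½[√(1 + 8Fr₁²) − 1] = ½[√143.13 − 1] = 5.482.
y₂ = 5.482 × 2.499 = 13.70 ft.
V₁ = Fr₁·√(g·y₁) = 4.215×√(32.2×2.499) = 37.81 ft/s; q = V₁·y₁ = 94.49 ft²/s. V₂ = q/y₂ = 94.49/13.70 = 6.897 ft/s. E₁ = y₁ + V₁²/2g = 24.70 ft; E₂ = y₂ + V₂²/2g = 14.44 ft. ΔE = E₁ − E₂ = 10.26 ft.

ΔE = 10.26 ft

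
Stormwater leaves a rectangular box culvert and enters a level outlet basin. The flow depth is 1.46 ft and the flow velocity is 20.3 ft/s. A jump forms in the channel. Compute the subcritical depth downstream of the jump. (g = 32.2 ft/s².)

Fr₁ = V₁/√(g·y₁) = 20.3/√(32.2×1.46) = 2.96.
Conjugate-depth relation: y₂/y₁ = ½[√(1 + 8Fr₁²) − 1] = ½[√71.13 − 1] = 3.72.
y₂ = 3.72 × 1.46 = 5.43 ft.

y₂ = 5.43 ft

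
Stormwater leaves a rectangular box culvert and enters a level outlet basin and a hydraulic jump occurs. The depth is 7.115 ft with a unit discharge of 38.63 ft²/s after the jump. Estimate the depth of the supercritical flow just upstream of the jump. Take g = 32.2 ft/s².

V₂ = q/y₂ = 38.63/7.115 = 5.429 ft/s; Fr₂ = V₂/√(g·y₂) = 0.3587.
The Bélanger relation is symmetric: y₁/y₂ = ½[√(1 + 8Fr₂²) − 1] = ½[√2.0293 − 1] = 0.2123.
y₁ = 0.2123 × 7.115 = 1.510 ft.

y₁ = 1.510 ft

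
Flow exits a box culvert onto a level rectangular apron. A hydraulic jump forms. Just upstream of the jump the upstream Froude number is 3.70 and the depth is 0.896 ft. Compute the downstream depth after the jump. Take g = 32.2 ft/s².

Fr₁ = 3.70 (given).
By Bélanger, y₂/y₁ = ½[√(1 + 8Fr₁²) − 1] = ½[√110.5 − 1] = 4.76.
y₂ = 4.76 × 0.896 = 4.26 ft.

y₂ = 4.26 ft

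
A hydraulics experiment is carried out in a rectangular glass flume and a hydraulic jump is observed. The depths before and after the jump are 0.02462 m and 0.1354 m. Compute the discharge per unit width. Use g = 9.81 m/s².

For a rectangular channel the momentum equation gives q² = ½·g·y₁·y₂·(y₁ + y₂) = ½×9.81×0.02462×0.1354×0.1600 = 0.002616.
q = √0.002616 = 0.05115 m²/s.

q = 0.05115 m²/s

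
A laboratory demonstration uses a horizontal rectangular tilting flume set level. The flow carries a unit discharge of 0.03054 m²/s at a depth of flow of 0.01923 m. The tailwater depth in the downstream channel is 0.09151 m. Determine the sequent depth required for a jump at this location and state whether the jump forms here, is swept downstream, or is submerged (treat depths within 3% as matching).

V₁ = q/y₁ = 0.03054/0.01923 = 1.588 m/s. Fr₁ = V₁/√(g·y₁) = 1.588/√(9.81×0.01923) = 3.657.
Bélanger equation: y₂/y₁ = ½[√(1 + 8Fr₁²) − 1] = ½[√107.96 − 1] = 4.695.
y₂ = 4.695 × 0.01923 = 0.09029 m.
Tailwater y_tw = 0.09151 m: y_tw ≈ y₂, so the jump forms here.

y₂ = 0.09029 m; the jump forms here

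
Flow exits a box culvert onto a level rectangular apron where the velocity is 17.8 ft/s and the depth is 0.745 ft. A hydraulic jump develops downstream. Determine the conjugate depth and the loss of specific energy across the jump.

Fr₁ = V₁/√(g·y₁) = 17.8/√(32.2×0.745) = 3.63.
Sequent-depth ratio: y₂/y₁ = ½[√(1 + 8Fr₁²) − 1] = ½[√106.7 − 1] = 4.66.
y₂ = 4.66 × 0.745 = 3.47 ft.
q = V₁·y₁ = 17.8 × 0.745 = 13.3 ft²/s. V₂ = q/y₂ = 13.3/3.47 = 3.82 ft/s. E₁ = y₁ + V₁²/2g = 5.66 ft; E₂ = y₂ + V₂²/2g = 3.70 ft. ΔE = E₁ − E₂ = 1.96 ft.

y₂ = 3.47 ft; ΔE = 1.96 ft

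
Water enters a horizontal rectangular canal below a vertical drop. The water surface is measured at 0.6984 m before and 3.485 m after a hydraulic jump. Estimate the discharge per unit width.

For a rectangular channel the momentum equation gives q² = ½·g·y₁·y₂·(y₁ + y₂) = ½×9.81×0.6984×3.485×4.183 = 49.94.
q = √49.94 = 7.067 m²/s.

q = 7.067 m²/s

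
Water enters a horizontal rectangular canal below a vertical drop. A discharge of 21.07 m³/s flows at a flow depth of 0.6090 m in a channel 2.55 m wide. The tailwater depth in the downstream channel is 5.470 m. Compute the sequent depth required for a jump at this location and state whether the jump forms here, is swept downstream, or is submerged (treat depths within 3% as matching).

y₂ = 4.486 m; the jump is submerged

q = Q/b = 21.07/2.55 = 8.263 m²/s; V₁ = q/y₁ = 13.57 m/s. Fr₁ = V₁/√(g·y₁) = 5.551.
Conjugate-depth relation: y₂/y₁ = ½[√(1 + 8Fr₁²) − 1] = ½[√247.50 − 1] = 7.366.
y₂ = 7.366 × 0.6090 = 4.486 m.
Tailwater y_tw = 5.470 m: y_tw > y₂, so the jump is submerged.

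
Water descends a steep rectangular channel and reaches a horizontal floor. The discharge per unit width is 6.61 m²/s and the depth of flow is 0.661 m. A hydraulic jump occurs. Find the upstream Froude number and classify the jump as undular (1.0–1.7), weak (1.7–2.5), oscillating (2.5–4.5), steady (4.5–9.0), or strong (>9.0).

V₁ = q/y₁ = 6.61/0.661 = 10.0 m/s. Fr₁ = V₁/√(g·y₁) = 10.0/√(9.81×0.661) = 3.93.
Fr₁ = 3.93 lies in the oscillating range.

Fr₁ = 3.93; oscillating jump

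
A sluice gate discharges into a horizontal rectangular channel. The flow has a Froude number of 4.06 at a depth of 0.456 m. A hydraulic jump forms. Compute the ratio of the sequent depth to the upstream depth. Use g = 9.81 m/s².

Fr₁ = 4.06 (given).
By Bélanger, y₂/y₁ = ½[√(1 + 8Fr₁²) − 1] = ½[√132.9 − 1] = 5.26.

y₂/y₁ = 5.26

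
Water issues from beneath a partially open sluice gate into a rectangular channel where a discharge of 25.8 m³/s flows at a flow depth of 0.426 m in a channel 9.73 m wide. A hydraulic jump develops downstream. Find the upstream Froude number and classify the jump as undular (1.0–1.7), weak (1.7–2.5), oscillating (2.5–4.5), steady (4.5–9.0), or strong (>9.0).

q = Q/b = 25.8/9.73 = 2.65 m²/s; V₁ = q/y₁ = 6.22 m/s. Fr₁ = V₁/√(g·y₁) = 3.04.
Fr₁ = 3.04 lies in the oscillating range.

Fr₁ = 3.04; oscillating jump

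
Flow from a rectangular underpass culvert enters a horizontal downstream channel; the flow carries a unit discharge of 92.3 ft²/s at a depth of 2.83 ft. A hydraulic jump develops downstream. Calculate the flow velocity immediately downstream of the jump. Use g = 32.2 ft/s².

V₁ = q/y₁ = 92.3/2.83 = 32.6 ft/s. Fr₁ = V₁/√(g·y₁) = 32.6/√(32.2×2.83) = 3.42.
Sequent-depth ratio: y₂/y₁ = ½[√(1 + 8Fr₁²) − 1] = ½[√94.39 − 1] = 4.36.
y₂ = 4.36 × 2.83 = 12.3 ft.
V₂ = q/y₂ = 92.3/12.3 = 7.48 ft/s.

V₂ = 7.48 ft/s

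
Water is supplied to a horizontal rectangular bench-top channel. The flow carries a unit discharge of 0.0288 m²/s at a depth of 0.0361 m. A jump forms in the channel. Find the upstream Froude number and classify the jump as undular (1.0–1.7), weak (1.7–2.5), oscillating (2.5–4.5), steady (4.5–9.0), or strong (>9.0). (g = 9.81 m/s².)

Fr₁ = 1.34; undular jump

V₁ = q/y₁ = 0.0288/0.0361 = 0.798 m/s. Fr₁ = V₁/√(g·y₁) = 0.798/√(9.81×0.0361) = 1.34.
Fr₁ = 1.34 lies in the undular range.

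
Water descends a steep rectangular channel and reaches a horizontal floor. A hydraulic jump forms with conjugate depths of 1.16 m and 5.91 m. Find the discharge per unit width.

For a rectangular channel the momentum equation gives q² = ½·g·y₁·y₂·(y₁ + y₂) = ½×9.81×1.16×5.91×7.07 = 238.
q = √238 = 15.4 m²/s.

q = 15.4 m²/s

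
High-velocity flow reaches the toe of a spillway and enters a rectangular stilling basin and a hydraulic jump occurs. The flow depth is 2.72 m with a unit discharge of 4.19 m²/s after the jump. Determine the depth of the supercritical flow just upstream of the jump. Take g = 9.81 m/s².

V₂ = q/y₂ = 4.19/2.72 = 1.54 m/s; Fr₂ = V₂/√(g·y₂) = 0.298.
From the momentum equation (using Fr₂), y₁/y₂ = ½[√(1 + 8Fr₂²) − 1] = ½[√1.711 − 1] = 0.154.
y₁ = 0.154 × 2.72 = 0.419 m.

y₁ = 0.419 m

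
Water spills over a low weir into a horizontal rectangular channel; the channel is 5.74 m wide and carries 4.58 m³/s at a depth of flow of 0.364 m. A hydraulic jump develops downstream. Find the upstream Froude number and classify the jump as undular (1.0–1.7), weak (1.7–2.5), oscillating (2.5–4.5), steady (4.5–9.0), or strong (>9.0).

Fr₁ = 1.16; undular jump

q = Q/b = 4.58/5.74 = 0.798 m²/s; V₁ = q/y₁ = 2.19 m/s. Fr₁ = V₁/√(g·y₁) = 1.16.
Fr₁ = 1.16 lies in the undular range.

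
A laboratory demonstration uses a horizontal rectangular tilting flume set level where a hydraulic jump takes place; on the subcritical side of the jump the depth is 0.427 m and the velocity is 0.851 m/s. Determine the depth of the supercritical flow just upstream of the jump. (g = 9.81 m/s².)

Fr₂ = V₂/√(g·y₂) = 0.851/√(9.81×0.427) = 0.416.
Since the conjugate-depth ratio holds either way, y₁/y₂ = ½[√(1 + 8Fr₂²) − 1] = ½[√2.383 − 1] = 0.272.
y₁ = 0.272 × 0.427 = 0.116 m.

y₁ = 0.116 m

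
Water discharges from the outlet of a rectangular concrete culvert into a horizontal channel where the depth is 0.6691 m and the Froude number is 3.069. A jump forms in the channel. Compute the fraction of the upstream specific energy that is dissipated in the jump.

ΔE/E₁ = 0.267 (26.7%)

Fr₁ = 3.069 (given).
Sequent-depth ratio: y₂/y₁ = ½[√(1 + 8Fr₁²) − 1] = ½[√76.350 − 1] = 3.869.
y₂ = 3.869 × 0.6691 = 2.589 m.
E₁ = y₁(1 + Fr₁²/2) = 0.6691×(1 + 3.069²/2) = 3.820 m. ΔE = (y₂ − y₁)³/(4y₁y₂) = 1.021 m. ΔE/E₁ = 1.021/3.820 = 0.267.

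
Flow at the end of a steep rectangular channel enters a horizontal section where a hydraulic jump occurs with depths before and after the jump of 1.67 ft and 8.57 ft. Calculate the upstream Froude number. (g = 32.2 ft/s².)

For a rectangular channel the momentum equation gives q² = ½·g·y₁·y₂·(y₁ + y₂) = ½×32.2×1.67×8.57×10.2 = 2360.
q = √2360 = 48.6 ft²/s.
V₁ = q/y₁ = 29.1 ft/s; Fr₁ = V₁/√(g·y₁) = 3.97.

Fr₁ = 3.97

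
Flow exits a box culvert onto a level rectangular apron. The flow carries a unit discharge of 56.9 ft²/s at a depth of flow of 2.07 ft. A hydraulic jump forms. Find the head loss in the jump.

ΔE = 4.29 ft

V₁ = q/y₁ = 56.9/2.07 = 27.5 ft/s. Fr₁ = V₁/√(g·y₁) = 27.5/√(32.2×2.07) = 3.37.
Conjugate-depth relation: y₂/y₁ = ½[√(1 + 8Fr₁²) − 1] = ½[√91.69 − 1] = 4.29.
y₂ = 4.29 × 2.07 = 8.88 ft.
V₂ = q/y₂ = 56.9/8.88 = 6.41 ft/s. E₁ = y₁ + V₁²/2g = 13.8 ft; E₂ = y₂ + V₂²/2g = 9.51 ft. ΔE = E₁ − E₂ = 4.29 ft.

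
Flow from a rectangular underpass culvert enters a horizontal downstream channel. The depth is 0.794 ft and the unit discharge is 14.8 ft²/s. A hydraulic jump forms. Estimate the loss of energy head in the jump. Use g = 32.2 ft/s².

ΔE = 2.19 ft

V₁ = q/y₁ = 14.8/0.794 = 18.6 ft/s. Fr₁ = V₁/√(g·y₁) = 18.6/√(32.2×0.794) = 3.69.
By Bélanger, y₂/y₁ = ½[√(1 + 8Fr₁²) − 1] = ½[√109.7 − 1] = 4.74.
y₂ = 4.74 × 0.794 = 3.76 ft.
Head loss: ΔE = (y₂ − y₁)³/(4y₁y₂) = (3.76 − 0.794)³/(4×0.794×3.76) = 26.1/11.9 = 2.19 ft.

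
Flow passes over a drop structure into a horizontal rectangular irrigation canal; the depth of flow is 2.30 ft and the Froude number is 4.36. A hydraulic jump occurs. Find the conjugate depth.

y₂ = 13.1 ft

Fr₁ = 4.36 (given).
Bélanger equation: y₂/y₁ = ½[√(1 + 8Fr₁²) − 1] = ½[√153.1 − 1] = 5.69.
y₂ = 5.69 × 2.30 = 13.1 ft.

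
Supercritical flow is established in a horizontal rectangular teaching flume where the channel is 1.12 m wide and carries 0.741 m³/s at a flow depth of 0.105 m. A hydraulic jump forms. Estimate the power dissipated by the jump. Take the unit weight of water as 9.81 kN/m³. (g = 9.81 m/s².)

P = 8.93 kW

q = Q/b = 0.741/1.12 = 0.662 m²/s; V₁ = q/y₁ = 6.30 m/s. Fr₁ = V₁/√(g·y₁) = 6.21.
By Bélanger, y₂/y₁ = ½[√(1 + 8Fr₁²) − 1] = ½[√309.4 − 1] = 8.29.
y₂ = 8.29 × 0.105 = 0.871 m.
V₂ = q/y₂ = 0.662/0.871 = 0.760 m/s. E₁ = y₁ + V₁²/2g = 2.13 m; E₂ = y₂ + V₂²/2g = 0.900 m. ΔE = E₁ − E₂ = 1.23 m.
P = γ·Q·ΔE = 9.81 × 0.741 × 1.23 = 8.93 kW.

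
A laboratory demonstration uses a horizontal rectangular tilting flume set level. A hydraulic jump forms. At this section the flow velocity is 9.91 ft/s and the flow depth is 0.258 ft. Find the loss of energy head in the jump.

Fr₁ = V₁/√(g·y₁) = 9.91/√(32.2×0.258) = 3.44.
Conjugate-depth relation: y₂/y₁ = ½[√(1 + 8Fr₁²) − 1] = ½[√95.57 − 1] = 4.39.
y₂ = 4.39 × 0.258 = 1.13 ft.
q = V₁·y₁ = 9.91 × 0.258 = 2.56 ft²/s. V₂ = q/y₂ = 2.56/1.13 = 2.26 ft/s. E₁ = y₁ + V₁²/2g = 1.78 ft; E₂ = y₂ + V₂²/2g = 1.21 ft. ΔE = E₁ − E₂ = 0.572 ft.

ΔE = 0.572 ft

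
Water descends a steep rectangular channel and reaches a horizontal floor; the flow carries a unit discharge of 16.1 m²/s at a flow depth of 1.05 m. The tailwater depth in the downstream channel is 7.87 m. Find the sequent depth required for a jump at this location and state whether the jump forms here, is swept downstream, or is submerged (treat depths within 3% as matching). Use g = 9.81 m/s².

y₂ = 6.59 m; the jump is submerged

V₁ = q/y₁ = 16.1/1.05 = 15.3 m/s. Fr₁ = V₁/√(g·y₁) = 15.3/√(9.81×1.05) = 4.78.
Conjugate-depth relation: y₂/y₁ = ½[√(1 + 8Fr₁²) − 1] = ½[√183.6 − 1] = 6.27.
y₂ = 6.27 × 1.05 = 6.59 m.
Tailwater y_tw = 7.87 m: y_tw > y₂, so the jump is submerged.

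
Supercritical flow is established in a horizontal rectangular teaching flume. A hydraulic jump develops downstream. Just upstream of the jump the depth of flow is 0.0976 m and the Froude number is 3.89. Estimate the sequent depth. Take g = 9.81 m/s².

Fr₁ = 3.89 (given).
Conjugate-depth relation: y₂/y₁ = ½[√(1 + 8Fr₁²) − 1] = ½[√122.1 − 1] = 5.02.
y₂ = 5.02 × 0.0976 = 0.490 m.

y₂ = 0.490 m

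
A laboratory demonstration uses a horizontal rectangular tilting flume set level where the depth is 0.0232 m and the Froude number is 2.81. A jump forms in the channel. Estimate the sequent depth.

y₂ = 0.0813 m

Fr₁ = 2.81 (given).
By Bélanger, y₂/y₁ = ½[√(1 + 8Fr₁²) − 1] = ½[√64.17 − 1] = 3.51.
y₂ = 3.51 × 0.0232 = 0.0813 m.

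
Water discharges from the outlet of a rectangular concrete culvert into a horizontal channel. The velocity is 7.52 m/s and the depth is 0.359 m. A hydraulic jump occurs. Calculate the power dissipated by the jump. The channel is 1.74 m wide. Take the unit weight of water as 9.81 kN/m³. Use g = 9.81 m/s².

Fr₁ = V₁/√(g·y₁) = 7.52/√(9.81×0.359) = 4.01.
By Bélanger, y₂/y₁ = ½[√(1 + 8Fr₁²) − 1] = ½[√129.5 − 1] = 5.19.
y₂ = 5.19 × 0.359 = 1.86 m.
Head loss: ΔE = (y₂ − y₁)³/(4y₁y₂) = (1.86 − 0.359)³/(4×0.359×1.86) = 3.40/2.68 = 1.27 m.
q = V₁·y₁ = 7.52 × 0.359 = 2.70 m²/s. Q = q·b = 2.70 × 1.74 = 4.70 m³/s. P = γ·Q·ΔE = 9.81 × 4.70 × 1.27 = 58.6 kW.

P = 58.6 kW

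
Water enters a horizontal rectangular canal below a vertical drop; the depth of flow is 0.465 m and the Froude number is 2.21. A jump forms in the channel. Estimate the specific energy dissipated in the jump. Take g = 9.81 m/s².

ΔE = 0.201 m

Fr₁ = 2.21 (given).
Conjugate-depth relation: y₂/y₁ = ½[√(1 + 8Fr₁²) − 1] = ½[√40.07 − 1] = 2.67.
y₂ = 2.67 × 0.465 = 1.24 m.
V₁ = Fr₁·√(g·y₁) = 2.21×√(9.81×0.465) = 4.72 m/s; q = V₁·y₁ = 2.19 m²/s. V₂ = q/y₂ = 2.19/1.24 = 1.77 m/s. E₁ = y₁ + V₁²/2g = 1.60 m; E₂ = y₂ + V₂²/2g = 1.40 m. ΔE = E₁ − E₂ = 0.201 m.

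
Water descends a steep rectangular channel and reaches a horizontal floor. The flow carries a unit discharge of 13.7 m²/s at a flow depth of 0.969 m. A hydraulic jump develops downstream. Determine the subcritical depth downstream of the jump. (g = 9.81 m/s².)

y₂ = 5.82 m

V₁ = q/y₁ = 13.7/0.969 = 14.1 m/s. Fr₁ = V₁/√(g·y₁) = 14.1/√(9.81×0.969) = 4.59.
Bélanger equation: y₂/y₁ = ½[√(1 + 8Fr₁²) − 1] = ½[√169.2 − 1] = 6.00.
y₂ = 6.00 × 0.969 = 5.82 m.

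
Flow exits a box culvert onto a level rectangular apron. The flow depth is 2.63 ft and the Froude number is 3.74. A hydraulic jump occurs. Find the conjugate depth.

Fr₁ = 3.74 (given).
Bélanger equation: y₂/y₁ = ½[√(1 + 8Fr₁²) − 1] = ½[√112.9 − 1] = 4.81.
y₂ = 4.81 × 2.63 = 12.7 ft.

y₂ = 12.7 ft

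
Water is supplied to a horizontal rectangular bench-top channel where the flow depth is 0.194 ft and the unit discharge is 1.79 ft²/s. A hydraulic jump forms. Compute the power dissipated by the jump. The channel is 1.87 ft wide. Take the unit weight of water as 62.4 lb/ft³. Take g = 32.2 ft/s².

V₁ = q/y₁ = 1.79/0.194 = 9.23 ft/s. Fr₁ = V₁/√(g·y₁) = 9.23/√(32.2×0.194) = 3.69.
Conjugate-depth relation: y₂/y₁ = ½[√(1 + 8Fr₁²) − 1] = ½[√110.0 − 1] = 4.74.
y₂ = 4.74 × 0.194 = 0.920 ft.
Head loss: ΔE = (y₂ − y₁)³/(4y₁y₂) = (0.920 − 0.194)³/(4×0.194×0.920) = 0.383/0.714 = 0.537 ft.
Q = q·b = 1.79 × 1.87 = 3.35 cfs. P = γ·Q·ΔE/550 = 62.4 × 3.35 × 0.537 / 550 = 0.204 hp.

P = 0.204 hp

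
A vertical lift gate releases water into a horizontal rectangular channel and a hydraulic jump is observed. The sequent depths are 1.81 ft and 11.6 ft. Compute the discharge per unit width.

q = 67.3 ft²/s

For a rectangular channel the momentum equation gives q² = ½·g·y₁·y₂·(y₁ + y₂) = ½×32.2×1.81×11.6×13.4 = 4533.
q = √4533 = 67.3 ft²/s.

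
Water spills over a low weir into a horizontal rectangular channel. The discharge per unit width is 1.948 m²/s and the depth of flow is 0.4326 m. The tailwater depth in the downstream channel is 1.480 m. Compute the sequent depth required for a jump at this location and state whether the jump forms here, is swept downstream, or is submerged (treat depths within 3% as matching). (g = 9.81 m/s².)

V₁ = q/y₁ = 1.948/0.4326 = 4.503 m/s. Fr₁ = V₁/√(g·y₁) = 4.503/√(9.81×0.4326) = 2.186.
By Bélanger, y₂/y₁ = ½[√(1 + 8Fr₁²) − 1] = ½[√39.224 − 1] = 2.631.
y₂ = 2.631 × 0.4326 = 1.138 m.
Tailwater y_tw = 1.480 m: y_tw > y₂, so the jump is submerged.

y₂ = 1.138 m; the jump is submerged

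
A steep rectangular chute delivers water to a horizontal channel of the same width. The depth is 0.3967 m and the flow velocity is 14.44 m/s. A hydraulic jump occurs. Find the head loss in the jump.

Fr₁ = V₁/√(g·y₁) = 14.44/√(9.81×0.3967) = 7.320.
Bélanger equation: y₂/y₁ = ½[√(1 + 8Fr₁²) − 1] = ½[√429.64 − 1] = 9.864.
y₂ = 9.864 × 0.3967 = 3.913 m.
Head loss: ΔE = (y₂ − y₁)³/(4y₁y₂) = (3.913 − 0.3967)³/(4×0.3967×3.913) = 43.48/6.209 = 7.002 m.

ΔE = 7.002 m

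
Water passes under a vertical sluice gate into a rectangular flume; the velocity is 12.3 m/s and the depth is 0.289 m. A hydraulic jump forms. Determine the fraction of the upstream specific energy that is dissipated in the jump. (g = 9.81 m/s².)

Fr₁ = V₁/√(g·y₁) = 12.3/√(9.81×0.289) = 7.31.
By Bélanger, y₂/y₁ = ½[√(1 + 8Fr₁²) − 1] = ½[√427.9 − 1] = 9.84.
y₂ = 9.84 × 0.289 = 2.84 m.
E₁ = y₁ + V₁²/2g = 8.00 m. ΔE = (y₂ − y₁)³/(4y₁y₂) = 5.08 m. ΔE/E₁ = 5.08/8.00 = 0.634.

ΔE/E₁ = 0.634 (63.4%)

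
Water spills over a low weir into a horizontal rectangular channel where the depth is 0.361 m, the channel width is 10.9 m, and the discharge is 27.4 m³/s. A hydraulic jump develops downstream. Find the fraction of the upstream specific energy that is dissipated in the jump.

q = Q/b = 27.4/10.9 = 2.51 m²/s; V₁ = q/y₁ = 6.96 m/s. Fr₁ = V₁/√(g·y₁) = 3.70.
Bélanger equation: y₂/y₁ = ½[√(1 + 8Fr₁²) − 1] = ½[√110.5 − 1] = 4.76.
y₂ = 4.76 × 0.361 = 1.72 m.
E₁ = y₁ + V₁²/2g = 2.83 m. ΔE = (y₂ − y₁)³/(4y₁y₂) = 1.01 m. ΔE/E₁ = 1.01/2.83 = 0.355.

ΔE/E₁ = 0.355 (35.5%)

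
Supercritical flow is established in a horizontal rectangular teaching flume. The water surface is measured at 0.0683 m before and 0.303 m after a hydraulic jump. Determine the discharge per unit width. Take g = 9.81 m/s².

For a rectangular channel the momentum equation gives q² = ½·g·y₁·y₂·(y₁ + y₂) = ½×9.81×0.0683×0.303×0.371 = 0.0377.
q = √0.0377 = 0.194 m²/s.

q = 0.194 m²/s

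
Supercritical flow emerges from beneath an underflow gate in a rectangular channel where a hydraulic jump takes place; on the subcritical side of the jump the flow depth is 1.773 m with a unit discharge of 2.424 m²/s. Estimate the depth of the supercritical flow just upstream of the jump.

y₁ = 0.3224 m

V₂ = q/y₂ = 2.424/1.773 = 1.367 m/s; Fr₂ = V₂/√(g·y₂) = 0.3278.
Since the conjugate-depth ratio holds either way, y₁/y₂ = ½[√(1 + 8Fr₂²) − 1] = ½[√1.8597 − 1] = 0.1819.
y₁ = 0.1819 × 1.773 = 0.3224 m.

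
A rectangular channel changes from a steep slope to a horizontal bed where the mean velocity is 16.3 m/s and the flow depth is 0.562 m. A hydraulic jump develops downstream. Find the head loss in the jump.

Fr₁ = V₁/√(g·y₁) = 16.3/√(9.81×0.562) = 6.94.
From the momentum equation for a rectangular channel, y₂/y₁ = ½[√(1 + 8Fr₁²) − 1] = ½[√386.5 − 1] = 9.33.
y₂ = 9.33 × 0.562 = 5.24 m.
Head loss: ΔE = (y₂ − y₁)³/(4y₁y₂) = (5.24 − 0.562)³/(4×0.562×5.24) = 103/11.8 = 8.70 m.

ΔE = 8.70 m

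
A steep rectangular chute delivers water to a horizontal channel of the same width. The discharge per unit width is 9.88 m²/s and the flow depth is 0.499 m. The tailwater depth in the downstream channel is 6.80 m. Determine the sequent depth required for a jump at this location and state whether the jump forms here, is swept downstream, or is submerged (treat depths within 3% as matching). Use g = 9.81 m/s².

y₂ = 6.07 m; the jump is submerged

V₁ = q/y₁ = 9.88/0.499 = 19.8 m/s. Fr₁ = V₁/√(g·y₁) = 19.8/√(9.81×0.499) = 8.95.
By Bélanger, y₂/y₁ = ½[√(1 + 8Fr₁²) − 1] = ½[√641.7 − 1] = 12.2.
y₂ = 12.2 × 0.499 = 6.07 m.
Tailwater y_tw = 6.80 m: y_tw > y₂, so the jump is submerged.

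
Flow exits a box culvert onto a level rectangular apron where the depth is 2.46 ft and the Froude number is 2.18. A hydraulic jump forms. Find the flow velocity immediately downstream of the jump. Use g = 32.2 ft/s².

V₂ = 7.40 ft/s

Fr₁ = 2.18 (given).
Conjugate-depth relation: y₂/y₁ = ½[√(1 + 8Fr₁²) − 1] = ½[√39.02 − 1] = 2.62.
y₂ = 2.62 × 2.46 = 6.45 ft.
V₁ = Fr₁·√(g·y₁) = 2.18×√(32.2×2.46) = 19.4 ft/s; q = V₁·y₁ = 47.7 ft²/s.
V₂ = q/y₂ = 47.7/6.45 = 7.40 ft/s.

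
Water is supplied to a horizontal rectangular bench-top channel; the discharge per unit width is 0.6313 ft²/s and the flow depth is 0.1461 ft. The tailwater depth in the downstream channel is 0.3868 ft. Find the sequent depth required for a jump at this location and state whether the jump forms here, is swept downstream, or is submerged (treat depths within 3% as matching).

V₁ = q/y₁ = 0.6313/0.1461 = 4.321 ft/s. Fr₁ = V₁/√(g·y₁) = 4.321/√(32.2×0.1461) = 1.992.
From the momentum equation for a rectangular channel, y₂/y₁ = ½[√(1 + 8Fr₁²) − 1] = ½[√32.751 − 1] = 2.361.
y₂ = 2.361 × 0.1461 = 0.3450 ft.
Tailwater y_tw = 0.3868 ft: y_tw > y₂, so the jump is submerged.

y₂ = 0.3450 ft; the jump is submerged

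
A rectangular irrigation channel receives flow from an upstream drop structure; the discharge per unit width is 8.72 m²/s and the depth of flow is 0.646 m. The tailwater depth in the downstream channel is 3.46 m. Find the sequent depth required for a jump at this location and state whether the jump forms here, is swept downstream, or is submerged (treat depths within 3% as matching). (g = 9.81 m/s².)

y₂ = 4.59 m; the jump is swept downstream

V₁ = q/y₁ = 8.72/0.646 = 13.5 m/s. Fr₁ = V₁/√(g·y₁) = 13.5/√(9.81×0.646) = 5.36.
Sequent-depth ratio: y₂/y₁ = ½[√(1 + 8Fr₁²) − 1] = ½[√231.0 − 1] = 7.10.
y₂ = 7.10 × 0.646 = 4.59 m.
Tailwater y_tw = 3.46 m: y_tw < y₂, so the jump is swept downstream.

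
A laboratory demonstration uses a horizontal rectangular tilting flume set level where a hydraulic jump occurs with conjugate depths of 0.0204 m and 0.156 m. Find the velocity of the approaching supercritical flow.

For a rectangular channel the momentum equation gives q² = ½·g·y₁·y₂·(y₁ + y₂) = ½×9.81×0.0204×0.156×0.176 = 0.00275.
q = √0.00275 = 0.0525 m²/s.
V₁ = q/y₁ = 0.0525/0.0204 = 2.57 m/s.

V₁ = 2.57 m/s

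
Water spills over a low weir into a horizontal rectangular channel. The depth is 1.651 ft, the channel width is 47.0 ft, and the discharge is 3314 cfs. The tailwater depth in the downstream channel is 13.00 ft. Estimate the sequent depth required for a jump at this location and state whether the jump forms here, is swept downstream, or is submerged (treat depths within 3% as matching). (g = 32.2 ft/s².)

q = Q/b = 3314/47.0 = 70.51 ft²/s; V₁ = q/y₁ = 42.71 ft/s. Fr₁ = V₁/√(g·y₁) = 5.857.
Sequent-depth ratio: y₂/y₁ = ½[√(1 + 8Fr₁²) − 1] = ½[√275.47 − 1] = 7.799.
y₂ = 7.799 × 1.651 = 12.88 ft.
Tailwater y_tw = 13.00 ft: y_tw ≈ y₂, so the jump forms here.

y₂ = 12.88 ft; the jump forms here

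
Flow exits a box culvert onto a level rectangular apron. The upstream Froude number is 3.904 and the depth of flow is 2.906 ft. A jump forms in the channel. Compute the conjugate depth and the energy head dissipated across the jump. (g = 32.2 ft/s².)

y₂ = 14.66 ft; ΔE = 9.524 ft

Fr₁ = 3.904 (given).
Sequent-depth ratio: y₂/y₁ = ½[√(1 + 8Fr₁²) − 1] = ½[√122.93 − 1] = 5.044.
y₂ = 5.044 × 2.906 = 14.66 ft.
V₁ = Fr₁·√(g·y₁) = 3.904×√(32.2×2.906) = 37.76 ft/s; q = V₁·y₁ = 109.7 ft²/s. V₂ = q/y₂ = 109.7/14.66 = 7.488 ft/s. E₁ = y₁ + V₁²/2g = 25.05 ft; E₂ = y₂ + V₂²/2g = 15.53 ft. ΔE = E₁ − E₂ = 9.524 ft.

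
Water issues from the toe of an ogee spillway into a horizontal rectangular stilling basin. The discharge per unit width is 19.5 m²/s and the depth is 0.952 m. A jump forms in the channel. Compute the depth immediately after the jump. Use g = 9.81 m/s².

y₂ = 8.56 m

V₁ = q/y₁ = 19.5/0.952 = 20.5 m/s. Fr₁ = V₁/√(g·y₁) = 20.5/√(9.81×0.952) = 6.70.
Sequent-depth ratio: y₂/y₁ = ½[√(1 + 8Fr₁²) − 1] = ½[√360.4 − 1] = 8.99.
y₂ = 8.99 × 0.952 = 8.56 m.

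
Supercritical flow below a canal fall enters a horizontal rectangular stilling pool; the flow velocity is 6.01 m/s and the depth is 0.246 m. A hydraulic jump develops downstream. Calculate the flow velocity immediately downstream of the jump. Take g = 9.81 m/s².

Fr₁ = V₁/√(g·y₁) = 6.01/√(9.81×0.246) = 3.87.
Bélanger equation: y₂/y₁ = ½[√(1 + 8Fr₁²) − 1] = ½[√120.7 − 1] = 4.99.
y₂ = 4.99 × 0.246 = 1.23 m.
q = V₁·y₁ = 6.01 × 0.246 = 1.48 m²/s.
V₂ = q/y₂ = 1.48/1.23 = 1.20 m/s.

V₂ = 1.20 m/s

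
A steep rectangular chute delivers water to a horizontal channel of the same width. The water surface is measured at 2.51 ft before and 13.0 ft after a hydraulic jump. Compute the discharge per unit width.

For a rectangular channel the momentum equation gives q² = ½·g·y₁·y₂·(y₁ + y₂) = ½×32.2×2.51×13.0×15.5 = 8148.
q = √8148 = 90.3 ft²/s.

q = 90.3 ft²/s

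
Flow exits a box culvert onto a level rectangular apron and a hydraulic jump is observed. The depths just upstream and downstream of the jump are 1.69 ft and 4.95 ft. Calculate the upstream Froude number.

For a rectangular channel the momentum equation gives q² = ½·g·y₁·y₂·(y₁ + y₂) = ½×32.2×1.69×4.95×6.64 = 894.
q = √894 = 29.9 ft²/s.
V₁ = q/y₁ = 17.7 ft/s; Fr₁ = V₁/√(g·y₁) = 2.40.

Fr₁ = 2.40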